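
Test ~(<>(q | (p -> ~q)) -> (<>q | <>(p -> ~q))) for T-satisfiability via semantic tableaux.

1. ~(<>(q | (p -> ~q)) -> (<>q | <>(p -> ~q))), 0
2. <>(q | (p -> ~q)), 0
3. ~(<>q | <>(p -> ~q)), 0
4. ~<>q, 0
5. ~<>(p -> ~q), 0
6. ~q, 0
7. ~(p -> ~q), 0
8. p, 0
9. q, 0
Accessibility: 0R0
Branch closes: q and ~q both at 0.
(One branch shown.) All branches close.

Unsatisfiable (every branch closes)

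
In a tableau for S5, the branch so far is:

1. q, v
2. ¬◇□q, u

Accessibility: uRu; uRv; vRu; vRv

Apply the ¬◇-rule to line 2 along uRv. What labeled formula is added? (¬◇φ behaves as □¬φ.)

¬□q, v

¬◇φ behaves as □¬φ: propagate the negated body to each accessible world.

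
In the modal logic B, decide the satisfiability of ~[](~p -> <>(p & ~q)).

1. ~[](~p -> <>(p & ~q)), w0
2. ~(~p -> <>(p & ~q)), w1   [~[]-rule on 1: fresh world w1, w0Rw1]
3. ~p, w1   [~->-rule on 2]
4. ~<>(p & ~q), w1   [~->-rule on 2]
5. ~(p & ~q), w0   [~<>-rule on 4 via w1Rw0]
6. ~(p & ~q), w1   [~<>-rule on 4 via w1Rw1]
7. q, w0   [~&-rule on 5 (branches; this branch)]
8. q, w1   [~&-rule on 6 (branches; this branch)]
Accessibility: w0Rw0, w0Rw1, w1Rw0, w1Rw1

Satisfiable (open branch found)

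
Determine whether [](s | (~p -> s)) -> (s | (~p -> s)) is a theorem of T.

Tableau for the negation ~([](s | (~p -> s)) -> (s | (~p -> s))):
1. ~([](s | (~p -> s)) -> (s | (~p -> s))), u
2. [](s | (~p -> s)), u
3. ~(s | (~p -> s)), u
4. ~s, u
5. ~(~p -> s), u
6. ~p, u
7. s | (~p -> s), u
8. ~p -> s, u
9. s, u
Accessibility: uRu
Branch closes: s and ~s both at u.
All branches of the negation close; one closing branch shown above.

Valid in T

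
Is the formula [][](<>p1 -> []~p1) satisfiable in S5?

1. [][](<>p1 -> []~p1), w0
2. [](<>p1 -> []~p1), w0
3. <>p1 -> []~p1, w0
4. []~p1, w0
5. ~p1, w0
Accessibility: w0Rw0

Yes, satisfiable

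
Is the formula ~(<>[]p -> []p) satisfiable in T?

1. ~(<>[]p -> []p), u
2. <>[]p, u
3. ~[]p, u
4. []p, v
5. p, v
6. ~p, w
Accessibility: uRu, uRv, uRw, vRv, wRw

Satisfiable (open branch found)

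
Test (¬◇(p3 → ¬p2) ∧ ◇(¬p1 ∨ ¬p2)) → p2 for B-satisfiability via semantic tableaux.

Satisfiable

1. (¬◇(p3 → ¬p2) ∧ ◇(¬p1 ∨ ¬p2)) → p2, 0
2. p2, 0   [→-rule on 1 (branches; this branch)]
Accessibility: 0R0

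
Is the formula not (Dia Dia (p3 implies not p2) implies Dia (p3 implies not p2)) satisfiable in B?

1. not (Dia Dia (p3 implies not p2) implies Dia (p3 implies not p2)), w0
2. Dia Dia (p3 implies not p2), w0   [neg-implies-rule on 1]
3. not Dia (p3 implies not p2), w0   [neg-implies-rule on 1]
4. not (p3 implies not p2), w0   [neg-Dia-rule on 3 via w0Rw0]
5. p3, w0   [neg-implies-rule on 4]
6. p2, w0   [neg-implies-rule on 4]
7. Dia (p3 implies not p2), w1   [Dia-rule on 2: fresh world w1, w0Rw1]
8. not (p3 implies not p2), w1   [neg-Dia-rule on 3 via w0Rw1]
9. p3, w1   [neg-implies-rule on 8]
10. p2, w1   [neg-implies-rule on 8]
11. p3 implies not p2, w2   [Dia-rule on 7: fresh world w2, w1Rw2]
12. not p2, w2   [implies-rule on 11 (branches; this branch)]
Accessibility: w0Rw0, w0Rw1, w1Rw0, w1Rw1, w1Rw2, w2Rw1, w2Rw2

Yes, satisfiable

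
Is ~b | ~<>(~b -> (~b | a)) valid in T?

No, not valid

Tableau for the negation ~(~b | ~<>(~b -> (~b | a))):
1. ~(~b | ~<>(~b -> (~b | a))), w0
2. b, w0
3. <>(~b -> (~b | a)), w0
4. ~b -> (~b | a), w1
5. ~b | a, w1
6. a, w1
Accessibility: w0Rw0, w0Rw1, w1Rw1
The negation has an open branch (countermodel exists).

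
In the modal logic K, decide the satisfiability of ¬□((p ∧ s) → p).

1. ¬□((p ∧ s) → p), w0
2. ¬((p ∧ s) → p), w1
3. p ∧ s, w1
4. ¬p, w1
5. p, w1
6. s, w1
Accessibility: w0Rw1
Branch closes: p and ¬p both at w1.
(One branch shown.) All branches close.

Unsatisfiable (every branch closes)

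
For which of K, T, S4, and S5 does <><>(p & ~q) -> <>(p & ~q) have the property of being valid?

S4, S5

T-tableau for the negation ~(<><>(p & ~q) -> <>(p & ~q)):
1. ~(<><>(p & ~q) -> <>(p & ~q)), w0
2. <><>(p & ~q), w0
3. ~<>(p & ~q), w0
4. ~(p & ~q), w0
5. q, w0
6. <>(p & ~q), w1
7. ~(p & ~q), w1
8. q, w1
9. p & ~q, w2
10. p, w2
11. ~q, w2
Accessibility: w0Rw0, w0Rw1, w1Rw1, w1Rw2, w2Rw2
Complete open branch: countermodel on a T-frame, so not valid in T, nor in K (the same frame is also a K-frame).
S4-tableau for the negation ~(<><>(p & ~q) -> <>(p & ~q)):
1. ~(<><>(p & ~q) -> <>(p & ~q)), w0
2. <><>(p & ~q), w0
3. ~<>(p & ~q), w0
4. ~(p & ~q), w0
5. q, w0
6. <>(p & ~q), w1
7. ~(p & ~q), w1
8. q, w1
9. p & ~q, w2
10. p, w2
11. ~q, w2
12. ~(p & ~q), w2
13. q, w2
Accessibility: w0Rw0, w0Rw1, w0Rw2, w1Rw1, w1Rw2, w2Rw2
Branch closes: q and ~q both at w2.
Every branch closes (one shown): valid in S4, hence also in S5 (every theorem of S4 is a theorem of S5).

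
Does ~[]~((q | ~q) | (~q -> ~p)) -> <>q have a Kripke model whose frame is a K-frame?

Satisfiable (open branch found)

1. ~[]~((q | ~q) | (~q -> ~p)) -> <>q, 0
2. <>q, 0
3. q, 1
Accessibility: 0R1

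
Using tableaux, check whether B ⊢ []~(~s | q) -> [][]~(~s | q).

Invalid (countermodel exists)

Tableau for the negation ~([]~(~s | q) -> [][]~(~s | q)):
1. ~([]~(~s | q) -> [][]~(~s | q)), w0
2. []~(~s | q), w0
3. ~[][]~(~s | q), w0
4. ~(~s | q), w0
5. s, w0
6. ~q, w0
7. ~[]~(~s | q), w1
8. ~(~s | q), w1
9. s, w1
10. ~q, w1
11. ~s | q, w2
12. q, w2
Accessibility: w0Rw0, w0Rw1, w1Rw0, w1Rw1, w1Rw2, w2Rw1, w2Rw2
The negation has an open branch (countermodel exists).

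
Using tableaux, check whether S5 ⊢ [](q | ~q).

Tableau for the negation ~[](q | ~q):
1. ~[](q | ~q), w0
2. ~(q | ~q), w1
3. ~q, w1
4. q, w1
Accessibility: w0Rw0, w0Rw1, w1Rw0, w1Rw1
Branch closes: q and ~q both at w1.
Every branch of the negation's tableau closes; the branch above is one of them.

Yes, valid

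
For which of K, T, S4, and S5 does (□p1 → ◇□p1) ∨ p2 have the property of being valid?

K-tableau for the negation ¬((□p1 → ◇□p1) ∨ p2):
1. ¬((□p1 → ◇□p1) ∨ p2), 0
2. ¬(□p1 → ◇□p1), 0
3. ¬p2, 0
4. □p1, 0
5. ¬◇□p1, 0
Complete open branch: countermodel on a K-frame, so not valid in K.
T-tableau for the negation ¬((□p1 → ◇□p1) ∨ p2):
1. ¬((□p1 → ◇□p1) ∨ p2), 0
2. ¬(□p1 → ◇□p1), 0
3. ¬p2, 0
4. □p1, 0
5. ¬◇□p1, 0
6. p1, 0
7. ¬□p1, 0
8. ¬p1, 1
9. p1, 1
Accessibility: 0R0, 0R1, 1R1
Branch closes: p1 and ¬p1 both at 1.
Every branch closes (one shown): valid in T, hence also in S4, S5 (every theorem of T is a theorem of S4 and S5).

T, S4, S5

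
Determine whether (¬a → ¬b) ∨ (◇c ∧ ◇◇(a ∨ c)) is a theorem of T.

Tableau for the negation ¬((¬a → ¬b) ∨ (◇c ∧ ◇◇(a ∨ c))):
1. ¬((¬a → ¬b) ∨ (◇c ∧ ◇◇(a ∨ c))), w0
2. ¬(¬a → ¬b), w0
3. ¬(◇c ∧ ◇◇(a ∨ c)), w0
4. ¬a, w0
5. b, w0
6. ¬◇◇(a ∨ c), w0
7. ¬◇(a ∨ c), w0
8. ¬(a ∨ c), w0
9. ¬c, w0
Accessibility: w0Rw0
The negation has an open branch (countermodel exists).

Not valid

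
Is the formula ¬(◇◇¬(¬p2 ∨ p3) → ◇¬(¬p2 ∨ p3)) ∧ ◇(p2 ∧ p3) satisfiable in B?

Yes, satisfiable

1. ¬(◇◇¬(¬p2 ∨ p3) → ◇¬(¬p2 ∨ p3)) ∧ ◇(p2 ∧ p3), 0
2. ¬(◇◇¬(¬p2 ∨ p3) → ◇¬(¬p2 ∨ p3)), 0
3. ◇(p2 ∧ p3), 0
4. ◇◇¬(¬p2 ∨ p3), 0
5. ¬◇¬(¬p2 ∨ p3), 0
6. ¬p2 ∨ p3, 0
7. p3, 0
8. p2 ∧ p3, 1
9. p2, 1
10. p3, 1
11. ¬p2 ∨ p3, 1
12. ◇¬(¬p2 ∨ p3), 2
13. ¬p2 ∨ p3, 2
14. p3, 2
15. ¬(¬p2 ∨ p3), 3
16. p2, 3
17. ¬p3, 3
Accessibility: 0R0, 0R1, 0R2, 1R0, 1R1, 2R0, 2R2, 2R3, 3R2, 3R3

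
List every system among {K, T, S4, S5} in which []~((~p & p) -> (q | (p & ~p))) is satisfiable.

K

T-tableau for the formula:
1. []~((~p & p) -> (q | (p & ~p))), w0
2. ~((~p & p) -> (q | (p & ~p))), w0
3. ~p & p, w0
4. ~(q | (p & ~p)), w0
5. ~p, w0
6. p, w0
Accessibility: w0Rw0
Branch closes: p and ~p both at w0.
Every branch closes (one shown): unsatisfiable in T, hence also in S4, S5 (every S4/S5-frame is a T-frame).
K-tableau for the formula:
1. []~((~p & p) -> (q | (p & ~p))), w0
Complete open branch: satisfiable in K.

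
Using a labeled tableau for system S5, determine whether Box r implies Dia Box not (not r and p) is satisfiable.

1. Box r implies Dia Box not (not r and p), u
2. Dia Box not (not r and p), u
3. Box not (not r and p), v
4. not (not r and p), u
5. not (not r and p), v
6. not p, u
7. not p, v
Accessibility: uRu, uRv, vRu, vRv

Satisfiable (open branch found)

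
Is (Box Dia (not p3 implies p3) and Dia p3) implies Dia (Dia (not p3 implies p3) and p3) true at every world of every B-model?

Valid

Tableau for the negation not ((Box Dia (not p3 implies p3) and Dia p3) implies Dia (Dia (not p3 implies p3) and p3)):
1. not ((Box Dia (not p3 implies p3) and Dia p3) implies Dia (Dia (not p3 implies p3) and p3)), u
2. Box Dia (not p3 implies p3) and Dia p3, u
3. not Dia (Dia (not p3 implies p3) and p3), u
4. Box Dia (not p3 implies p3), u
5. Dia p3, u
6. not (Dia (not p3 implies p3) and p3), u
7. Dia (not p3 implies p3), u
8. not p3, u
9. p3, v
10. not (Dia (not p3 implies p3) and p3), v
11. Dia (not p3 implies p3), v
12. not Dia (not p3 implies p3), v
13. not (not p3 implies p3), u
14. not (not p3 implies p3), v
15. not p3, v
Accessibility: uRu, uRv, vRu, vRv
Branch closes: p3 and not p3 both at v.
Every branch of the negation's tableau closes; the branch above is one of them.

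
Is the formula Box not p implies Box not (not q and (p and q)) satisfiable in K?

1. Box not p implies Box not (not q and (p and q)), 0
2. Box not (not q and (p and q)), 0

Yes, satisfiable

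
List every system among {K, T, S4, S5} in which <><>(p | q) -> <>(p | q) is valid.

S4-tableau for the negation ~(<><>(p | q) -> <>(p | q)):
1. ~(<><>(p | q) -> <>(p | q)), 0
2. <><>(p | q), 0
3. ~<>(p | q), 0
4. ~(p | q), 0
5. ~p, 0
6. ~q, 0
7. <>(p | q), 1
8. ~(p | q), 1
9. ~p, 1
10. ~q, 1
11. p | q, 2
12. ~(p | q), 2
13. ~p, 2
14. ~q, 2
15. q, 2
Accessibility: 0R0, 0R1, 0R2, 1R1, 1R2, 2R2
Branch closes: q and ~q both at 2.
Every branch closes (one shown): valid in S4, hence also in S5 (every theorem of S4 is a theorem of S5).
T-tableau for the negation ~(<><>(p | q) -> <>(p | q)):
1. ~(<><>(p | q) -> <>(p | q)), 0
2. <><>(p | q), 0
3. ~<>(p | q), 0
4. ~(p | q), 0
5. ~p, 0
6. ~q, 0
7. <>(p | q), 1
8. ~(p | q), 1
9. ~p, 1
10. ~q, 1
11. p | q, 2
12. q, 2
Accessibility: 0R0, 0R1, 1R1, 1R2, 2R2
Complete open branch: countermodel on a T-frame, so not valid in T, nor in K (the same frame is also a K-frame).

S4, S5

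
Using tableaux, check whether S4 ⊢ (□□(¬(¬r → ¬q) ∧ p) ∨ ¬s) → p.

No, not valid

Tableau for the negation ¬((□□(¬(¬r → ¬q) ∧ p) ∨ ¬s) → p):
1. ¬((□□(¬(¬r → ¬q) ∧ p) ∨ ¬s) → p), u
2. □□(¬(¬r → ¬q) ∧ p) ∨ ¬s, u   [¬→-rule on 1]
3. ¬p, u   [¬→-rule on 1]
4. ¬s, u   [∨-rule on 2 (branches; this branch)]
Accessibility: uRu
The negation has an open branch (countermodel exists).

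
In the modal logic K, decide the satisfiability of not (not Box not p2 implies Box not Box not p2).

Satisfiable (open branch found)

1. not (not Box not p2 implies Box not Box not p2), u
2. not Box not p2, u   [neg-implies-rule on 1]
3. not Box not Box not p2, u   [neg-implies-rule on 1]
4. p2, v   [neg-Box-rule on 2: fresh world v, uRv]
5. Box not p2, w   [neg-Box-rule on 3: fresh world w, uRw]
Accessibility: uRv, uRw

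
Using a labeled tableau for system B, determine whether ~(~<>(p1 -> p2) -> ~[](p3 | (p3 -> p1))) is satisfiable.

Satisfiable (open branch found)

1. ~(~<>(p1 -> p2) -> ~[](p3 | (p3 -> p1))), u
2. ~<>(p1 -> p2), u   [~->-rule on 1]
3. [](p3 | (p3 -> p1)), u   [~->-rule on 1]
4. ~(p1 -> p2), u   [~<>-rule on 2 via uRu]
5. p1, u   [~->-rule on 4]
6. ~p2, u   [~->-rule on 4]
7. p3 | (p3 -> p1), u   [[]-rule on 3 via uRu]
8. p3 -> p1, u   [|-rule on 7 (branches; this branch)]
Accessibility: uRu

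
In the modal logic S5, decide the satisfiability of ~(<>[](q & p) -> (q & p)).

1. ~(<>[](q & p) -> (q & p)), 0
2. <>[](q & p), 0   [~->-rule on 1]
3. ~(q & p), 0   [~->-rule on 1]
4. ~p, 0   [~&-rule on 3 (branches; this branch)]
5. [](q & p), 1   [<>-rule on 2: fresh world 1, 0R1]
6. q & p, 0   [[]-rule on 5 via 1R0]
7. q, 0   [&-rule on 6]
8. p, 0   [&-rule on 6]
Accessibility: 0R0, 0R1, 1R0, 1R1
Branch closes: p and ~p both at 0.
All branches of the tableau close; one closing branch shown above.

Unsatisfiable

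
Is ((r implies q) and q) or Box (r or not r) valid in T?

Tableau for the negation not (((r implies q) and q) or Box (r or not r)):
1. not (((r implies q) and q) or Box (r or not r)), w0
2. not ((r implies q) and q), w0   [neg-or-rule on 1]
3. not Box (r or not r), w0   [neg-or-rule on 1]
4. not (r implies q), w0   [neg-and-rule on 2 (branches; this branch)]
5. r, w0   [neg-implies-rule on 4]
6. not q, w0   [neg-implies-rule on 4]
7. not (r or not r), w1   [neg-Box-rule on 3: fresh world w1, w0Rw1]
8. not r, w1   [neg-or-rule on 7]
9. r, w1   [neg-or-rule on 7]
Accessibility: w0Rw0, w0Rw1, w1Rw1
Branch closes: r and not r both at w1.
Every branch of the negation's tableau closes; the branch above is one of them.

Yes, valid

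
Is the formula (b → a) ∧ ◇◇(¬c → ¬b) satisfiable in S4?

1. (b → a) ∧ ◇◇(¬c → ¬b), u
2. b → a, u
3. ◇◇(¬c → ¬b), u
4. a, u
5. ◇(¬c → ¬b), v
6. ¬c → ¬b, w
7. ¬b, w
Accessibility: uRu, uRv, uRw, vRv, vRw, wRw

Satisfiable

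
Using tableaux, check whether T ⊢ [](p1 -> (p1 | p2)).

Yes, valid

Tableau for the negation ~[](p1 -> (p1 | p2)):
1. ~[](p1 -> (p1 | p2)), 0
2. ~(p1 -> (p1 | p2)), 1
3. p1, 1
4. ~(p1 | p2), 1
5. ~p1, 1
6. ~p2, 1
Accessibility: 0R0, 0R1, 1R1
Branch closes: p1 and ~p1 both at 1.
All branches of the negation close; one closing branch shown above.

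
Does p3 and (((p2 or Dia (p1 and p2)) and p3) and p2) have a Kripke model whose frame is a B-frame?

1. p3 and (((p2 or Dia (p1 and p2)) and p3) and p2), w0
2. p3, w0   [and-rule on 1]
3. ((p2 or Dia (p1 and p2)) and p3) and p2, w0   [and-rule on 1]
4. (p2 or Dia (p1 and p2)) and p3, w0   [and-rule on 3]
5. p2, w0   [and-rule on 3]
6. p2 or Dia (p1 and p2), w0   [and-rule on 4]
7. Dia (p1 and p2), w0   [or-rule on 6 (branches; this branch)]
8. p1 and p2, w1   [Dia-rule on 7: fresh world w1, w0Rw1]
9. p1, w1   [and-rule on 8]
10. p2, w1   [and-rule on 8]
Accessibility: w0Rw0, w0Rw1, w1Rw0, w1Rw1

Satisfiable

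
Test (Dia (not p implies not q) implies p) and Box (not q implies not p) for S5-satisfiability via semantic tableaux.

1. (Dia (not p implies not q) implies p) and Box (not q implies not p), u
2. Dia (not p implies not q) implies p, u   [and-rule on 1]
3. Box (not q implies not p), u   [and-rule on 1]
4. not q implies not p, u   [Box-rule on 3 via uRu]
5. p, u   [implies-rule on 2 (branches; this branch)]
6. q, u   [implies-rule on 4 (branches; this branch)]
Accessibility: uRu

Yes, satisfiable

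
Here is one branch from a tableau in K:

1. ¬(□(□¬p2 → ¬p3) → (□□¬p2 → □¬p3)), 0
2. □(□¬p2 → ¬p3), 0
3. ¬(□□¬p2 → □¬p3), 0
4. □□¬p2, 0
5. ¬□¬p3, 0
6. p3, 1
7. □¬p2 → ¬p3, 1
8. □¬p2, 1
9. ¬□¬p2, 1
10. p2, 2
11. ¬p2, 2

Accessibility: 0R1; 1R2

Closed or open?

Yes, closed

Both p2 and ¬p2 appear at 2.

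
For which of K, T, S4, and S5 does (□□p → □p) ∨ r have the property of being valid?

T, S4, S5

K-tableau for the negation ¬((□□p → □p) ∨ r):
1. ¬((□□p → □p) ∨ r), 0
2. ¬(□□p → □p), 0
3. ¬r, 0
4. □□p, 0
5. ¬□p, 0
6. ¬p, 1
7. □p, 1
Accessibility: 0R1
Complete open branch: countermodel on a K-frame, so not valid in K.
T-tableau for the negation ¬((□□p → □p) ∨ r):
1. ¬((□□p → □p) ∨ r), 0
2. ¬(□□p → □p), 0
3. ¬r, 0
4. □□p, 0
5. ¬□p, 0
6. □p, 0
7. p, 0
8. ¬p, 1
9. □p, 1
10. p, 1
Accessibility: 0R0, 0R1, 1R1
Branch closes: p and ¬p both at 1.
Every branch closes (one shown): valid in T, hence also in S4, S5 (every theorem of T is a theorem of S4 and S5).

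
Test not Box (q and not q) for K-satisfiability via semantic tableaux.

1. not Box (q and not q), 0
2. not (q and not q), 1
3. q, 1
Accessibility: 0R1

Satisfiable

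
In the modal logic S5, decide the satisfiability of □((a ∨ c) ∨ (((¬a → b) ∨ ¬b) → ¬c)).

Yes, satisfiable

1. □((a ∨ c) ∨ (((¬a → b) ∨ ¬b) → ¬c)), u
2. (a ∨ c) ∨ (((¬a → b) ∨ ¬b) → ¬c), u
3. ((¬a → b) ∨ ¬b) → ¬c, u
4. ¬c, u
Accessibility: uRu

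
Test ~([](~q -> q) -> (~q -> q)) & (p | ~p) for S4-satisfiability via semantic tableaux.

Unsatisfiable (every branch closes)

1. ~([](~q -> q) -> (~q -> q)) & (p | ~p), w0
2. ~([](~q -> q) -> (~q -> q)), w0
3. p | ~p, w0
4. [](~q -> q), w0
5. ~(~q -> q), w0
6. ~q, w0
7. ~q -> q, w0
8. ~p, w0
9. q, w0
Accessibility: w0Rw0
Branch closes: q and ~q both at w0.
All branches of the tableau close; one closing branch shown above.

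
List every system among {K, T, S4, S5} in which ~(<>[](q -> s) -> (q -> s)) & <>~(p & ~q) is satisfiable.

S4-tableau for the formula:
1. ~(<>[](q -> s) -> (q -> s)) & <>~(p & ~q), u
2. ~(<>[](q -> s) -> (q -> s)), u
3. <>~(p & ~q), u
4. <>[](q -> s), u
5. ~(q -> s), u
6. q, u
7. ~s, u
8. ~(p & ~q), v
9. q, v
10. [](q -> s), w
11. q -> s, w
12. s, w
Accessibility: uRu, uRv, uRw, vRv, wRw
Complete open branch: satisfiable in S4, hence also in K, T (this S4-model is also a K-model and a T-model).
S5-tableau for the formula:
1. ~(<>[](q -> s) -> (q -> s)) & <>~(p & ~q), u
2. ~(<>[](q -> s) -> (q -> s)), u
3. <>~(p & ~q), u
4. <>[](q -> s), u
5. ~(q -> s), u
6. q, u
7. ~s, u
8. ~(p & ~q), v
9. q, v
10. [](q -> s), w
11. q -> s, u
12. q -> s, v
13. q -> s, w
14. s, u
Accessibility: uRu, uRv, uRw, vRu, vRv, vRw, wRu, wRv, wRw
Branch closes: s and ~s both at u.
Every branch closes (one shown): unsatisfiable in S5.

K, T, S4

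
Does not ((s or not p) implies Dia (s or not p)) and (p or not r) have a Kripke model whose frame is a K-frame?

1. not ((s or not p) implies Dia (s or not p)) and (p or not r), 0
2. not ((s or not p) implies Dia (s or not p)), 0   [and-rule on 1]
3. p or not r, 0   [and-rule on 1]
4. s or not p, 0   [neg-implies-rule on 2]
5. not Dia (s or not p), 0   [neg-implies-rule on 2]
6. not r, 0   [or-rule on 3 (branches; this branch)]
7. not p, 0   [or-rule on 4 (branches; this branch)]

Satisfiable (open branch found)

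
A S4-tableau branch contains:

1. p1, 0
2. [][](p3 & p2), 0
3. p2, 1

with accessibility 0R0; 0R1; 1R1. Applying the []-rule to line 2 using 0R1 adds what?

[](p3 & p2), 1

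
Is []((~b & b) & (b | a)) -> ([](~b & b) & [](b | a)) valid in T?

Tableau for the negation ~([]((~b & b) & (b | a)) -> ([](~b & b) & [](b | a))):
1. ~([]((~b & b) & (b | a)) -> ([](~b & b) & [](b | a))), 0
2. []((~b & b) & (b | a)), 0   [~->-rule on 1]
3. ~([](~b & b) & [](b | a)), 0   [~->-rule on 1]
4. (~b & b) & (b | a), 0   [[]-rule on 2 via 0R0]
5. ~b & b, 0   [&-rule on 4]
6. b | a, 0   [&-rule on 4]
7. ~b, 0   [&-rule on 5]
8. b, 0   [&-rule on 5]
Accessibility: 0R0
Branch closes: b and ~b both at 0.
All branches of the negation close; one closing branch shown above.

Valid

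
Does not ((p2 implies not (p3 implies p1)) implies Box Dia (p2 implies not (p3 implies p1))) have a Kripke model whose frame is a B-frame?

Unsatisfiable

1. not ((p2 implies not (p3 implies p1)) implies Box Dia (p2 implies not (p3 implies p1))), 0
2. p2 implies not (p3 implies p1), 0   [neg-implies-rule on 1]
3. not Box Dia (p2 implies not (p3 implies p1)), 0   [neg-implies-rule on 1]
4. not (p3 implies p1), 0   [implies-rule on 2 (branches; this branch)]
5. p3, 0   [neg-implies-rule on 4]
6. not p1, 0   [neg-implies-rule on 4]
7. not Dia (p2 implies not (p3 implies p1)), 1   [neg-Box-rule on 3: fresh world 1, 0R1]
8. not (p2 implies not (p3 implies p1)), 0   [neg-Dia-rule on 7 via 1R0]
9. p2, 0   [neg-implies-rule on 8]
10. p3 implies p1, 0   [neg-implies-rule on 8]
11. not (p2 implies not (p3 implies p1)), 1   [neg-Dia-rule on 7 via 1R1]
12. p2, 1   [neg-implies-rule on 11]
13. p3 implies p1, 1   [neg-implies-rule on 11]
14. p1, 0   [implies-rule on 10 (branches; this branch)]
Accessibility: 0R0, 0R1, 1R0, 1R1
Branch closes: p1 and not p1 both at 0.
Every branch closes; the branch above is one of them.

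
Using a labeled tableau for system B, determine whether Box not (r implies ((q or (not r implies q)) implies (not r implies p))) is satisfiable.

Unsatisfiable (every branch closes)

1. Box not (r implies ((q or (not r implies q)) implies (not r implies p))), u
2. not (r implies ((q or (not r implies q)) implies (not r implies p))), u
3. r, u
4. not ((q or (not r implies q)) implies (not r implies p)), u
5. q or (not r implies q), u
6. not (not r implies p), u
7. not r, u
8. not p, u
Accessibility: uRu
Branch closes: r and not r both at u.
(One branch shown.) All branches close.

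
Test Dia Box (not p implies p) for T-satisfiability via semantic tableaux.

1. Dia Box (not p implies p), w0
2. Box (not p implies p), w1
3. not p implies p, w1
4. p, w1
Accessibility: w0Rw0, w0Rw1, w1Rw1

Satisfiable (open branch found)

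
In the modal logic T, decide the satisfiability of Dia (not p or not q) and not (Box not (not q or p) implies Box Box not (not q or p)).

Yes, satisfiable

1. Dia (not p or not q) and not (Box not (not q or p) implies Box Box not (not q or p)), u
2. Dia (not p or not q), u
3. not (Box not (not q or p) implies Box Box not (not q or p)), u
4. Box not (not q or p), u
5. not Box Box not (not q or p), u
6. not (not q or p), u
7. q, u
8. not p, u
9. not p or not q, v
10. not (not q or p), v
11. q, v
12. not p, v
13. not Box not (not q or p), w
14. not (not q or p), w
15. q, w
16. not p, w
17. not q or p, x
18. p, x
Accessibility: uRu, uRv, uRw, vRv, wRw, wRx, xRx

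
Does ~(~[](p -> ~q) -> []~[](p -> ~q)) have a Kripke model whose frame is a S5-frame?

No, unsatisfiable

1. ~(~[](p -> ~q) -> []~[](p -> ~q)), w0
2. ~[](p -> ~q), w0
3. ~[]~[](p -> ~q), w0
4. ~(p -> ~q), w1
5. p, w1
6. q, w1
7. [](p -> ~q), w2
8. p -> ~q, w0
9. p -> ~q, w1
10. p -> ~q, w2
11. ~q, w0
12. ~q, w1
Accessibility: w0Rw0, w0Rw1, w0Rw2, w1Rw0, w1Rw1, w1Rw2, w2Rw0, w2Rw1, w2Rw2
Branch closes: q and ~q both at w1.
(One branch shown.) All branches close.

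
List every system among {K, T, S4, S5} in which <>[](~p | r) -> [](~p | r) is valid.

S4-tableau for the negation ~(<>[](~p | r) -> [](~p | r)):
1. ~(<>[](~p | r) -> [](~p | r)), u
2. <>[](~p | r), u
3. ~[](~p | r), u
4. [](~p | r), v
5. ~p | r, v
6. r, v
7. ~(~p | r), w
8. p, w
9. ~r, w
Accessibility: uRu, uRv, uRw, vRv, wRw
Complete open branch: countermodel on an S4-frame, so not valid in S4, nor in K, T (the same frame is also a K-frame and a T-frame).
S5-tableau for the negation ~(<>[](~p | r) -> [](~p | r)):
1. ~(<>[](~p | r) -> [](~p | r)), u
2. <>[](~p | r), u
3. ~[](~p | r), u
4. [](~p | r), v
5. ~p | r, u
6. ~p | r, v
7. r, u
8. r, v
9. ~(~p | r), w
10. p, w
11. ~r, w
12. ~p | r, w
13. r, w
Accessibility: uRu, uRv, uRw, vRu, vRv, vRw, wRu, wRv, wRw
Branch closes: r and ~r both at w.
Every branch closes (one shown): valid in S5.

S5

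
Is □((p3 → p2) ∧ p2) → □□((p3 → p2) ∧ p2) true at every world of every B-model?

Not valid

Tableau for the negation ¬(□((p3 → p2) ∧ p2) → □□((p3 → p2) ∧ p2)):
1. ¬(□((p3 → p2) ∧ p2) → □□((p3 → p2) ∧ p2)), u
2. □((p3 → p2) ∧ p2), u
3. ¬□□((p3 → p2) ∧ p2), u
4. (p3 → p2) ∧ p2, u
5. p3 → p2, u
6. p2, u
7. ¬□((p3 → p2) ∧ p2), v
8. (p3 → p2) ∧ p2, v
9. p3 → p2, v
10. p2, v
11. ¬((p3 → p2) ∧ p2), w
12. ¬p2, w
Accessibility: uRu, uRv, vRu, vRv, vRw, wRv, wRw
The negation has an open branch (countermodel exists).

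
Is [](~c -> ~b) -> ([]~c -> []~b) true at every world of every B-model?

Valid in B

Tableau for the negation ~([](~c -> ~b) -> ([]~c -> []~b)):
1. ~([](~c -> ~b) -> ([]~c -> []~b)), 0
2. [](~c -> ~b), 0
3. ~([]~c -> []~b), 0
4. []~c, 0
5. ~[]~b, 0
6. ~c -> ~b, 0
7. ~c, 0
8. ~b, 0
9. b, 1
10. ~c -> ~b, 1
11. ~c, 1
12. ~b, 1
Accessibility: 0R0, 0R1, 1R0, 1R1
Branch closes: b and ~b both at 1.
Every branch of the negation's tableau closes; the branch above is one of them.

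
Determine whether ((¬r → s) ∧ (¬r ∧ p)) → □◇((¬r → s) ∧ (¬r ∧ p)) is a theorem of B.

Valid in B

Tableau for the negation ¬(((¬r → s) ∧ (¬r ∧ p)) → □◇((¬r → s) ∧ (¬r ∧ p))):
1. ¬(((¬r → s) ∧ (¬r ∧ p)) → □◇((¬r → s) ∧ (¬r ∧ p))), u
2. (¬r → s) ∧ (¬r ∧ p), u
3. ¬□◇((¬r → s) ∧ (¬r ∧ p)), u
4. ¬r → s, u
5. ¬r ∧ p, u
6. ¬r, u
7. p, u
8. s, u
9. ¬◇((¬r → s) ∧ (¬r ∧ p)), v
10. ¬((¬r → s) ∧ (¬r ∧ p)), u
11. ¬((¬r → s) ∧ (¬r ∧ p)), v
12. ¬(¬r ∧ p), u
13. ¬(¬r → s), v
14. ¬r, v
15. ¬s, v
16. ¬p, u
Accessibility: uRu, uRv, vRu, vRv
Branch closes: p and ¬p both at u.
All branches of the negation close; one closing branch shown above.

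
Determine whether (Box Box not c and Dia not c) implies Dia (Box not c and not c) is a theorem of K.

Tableau for the negation not ((Box Box not c and Dia not c) implies Dia (Box not c and not c)):
1. not ((Box Box not c and Dia not c) implies Dia (Box not c and not c)), u
2. Box Box not c and Dia not c, u
3. not Dia (Box not c and not c), u
4. Box Box not c, u
5. Dia not c, u
6. not c, v
7. not (Box not c and not c), v
8. Box not c, v
9. not Box not c, v
10. c, w
11. not c, w
Accessibility: uRv, vRw
Branch closes: c and not c both at w.
All branches of the negation close; one closing branch shown above.

Yes, valid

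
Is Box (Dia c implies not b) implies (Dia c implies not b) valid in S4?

Tableau for the negation not (Box (Dia c implies not b) implies (Dia c implies not b)):
1. not (Box (Dia c implies not b) implies (Dia c implies not b)), w0
2. Box (Dia c implies not b), w0
3. not (Dia c implies not b), w0
4. Dia c, w0
5. b, w0
6. Dia c implies not b, w0
7. not Dia c, w0
8. not c, w0
9. c, w1
10. Dia c implies not b, w1
11. not c, w1
Accessibility: w0Rw0, w0Rw1, w1Rw1
Branch closes: c and not c both at w1.
All branches of the negation close; one closing branch shown above.

Valid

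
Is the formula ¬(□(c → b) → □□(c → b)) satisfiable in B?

1. ¬(□(c → b) → □□(c → b)), 0
2. □(c → b), 0
3. ¬□□(c → b), 0
4. c → b, 0
5. b, 0
6. ¬□(c → b), 1
7. c → b, 1
8. b, 1
9. ¬(c → b), 2
10. c, 2
11. ¬b, 2
Accessibility: 0R0, 0R1, 1R0, 1R1, 1R2, 2R1, 2R2

Satisfiable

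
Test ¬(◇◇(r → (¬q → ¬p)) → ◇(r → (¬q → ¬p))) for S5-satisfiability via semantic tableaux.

1. ¬(◇◇(r → (¬q → ¬p)) → ◇(r → (¬q → ¬p))), u
2. ◇◇(r → (¬q → ¬p)), u   [¬→-rule on 1]
3. ¬◇(r → (¬q → ¬p)), u   [¬→-rule on 1]
4. ¬(r → (¬q → ¬p)), u   [¬◇-rule on 3 via uRu]
5. r, u   [¬→-rule on 4]
6. ¬(¬q → ¬p), u   [¬→-rule on 4]
7. ¬q, u   [¬→-rule on 6]
8. p, u   [¬→-rule on 6]
9. ◇(r → (¬q → ¬p)), v   [◇-rule on 2: fresh world v, uRv]
10. ¬(r → (¬q → ¬p)), v   [¬◇-rule on 3 via uRv]
11. r, v   [¬→-rule on 10]
12. ¬(¬q → ¬p), v   [¬→-rule on 10]
13. ¬q, v   [¬→-rule on 12]
14. p, v   [¬→-rule on 12]
15. r → (¬q → ¬p), w   [◇-rule on 9: fresh world w, vRw]
16. ¬(r → (¬q → ¬p)), w   [¬◇-rule on 3 via uRw]
17. r, w   [¬→-rule on 16]
18. ¬(¬q → ¬p), w   [¬→-rule on 16]
19. ¬q, w   [¬→-rule on 18]
20. p, w   [¬→-rule on 18]
21. ¬q → ¬p, w   [→-rule on 15 (branches; this branch)]
22. ¬p, w   [→-rule on 21 (branches; this branch)]
Accessibility: uRu, uRv, uRw, vRu, vRv, vRw, wRu, wRv, wRw
Branch closes: p and ¬p both at w.
All branches of the tableau close; one closing branch shown above.

Unsatisfiable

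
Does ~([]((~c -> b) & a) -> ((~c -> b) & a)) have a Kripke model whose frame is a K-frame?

Yes, satisfiable

1. ~([]((~c -> b) & a) -> ((~c -> b) & a)), 0
2. []((~c -> b) & a), 0
3. ~((~c -> b) & a), 0
4. ~a, 0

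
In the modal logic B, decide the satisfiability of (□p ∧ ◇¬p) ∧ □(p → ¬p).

No, unsatisfiable

1. (□p ∧ ◇¬p) ∧ □(p → ¬p), w0
2. □p ∧ ◇¬p, w0   [∧-rule on 1]
3. □(p → ¬p), w0   [∧-rule on 1]
4. □p, w0   [∧-rule on 2]
5. ◇¬p, w0   [∧-rule on 2]
6. p → ¬p, w0   [□-rule on 3 via w0Rw0]
7. p, w0   [□-rule on 4 via w0Rw0]
8. ¬p, w0   [→-rule on 6 (branches; this branch)]
Accessibility: w0Rw0
Branch closes: p and ¬p both at w0.
Every branch closes; the branch above is one of them.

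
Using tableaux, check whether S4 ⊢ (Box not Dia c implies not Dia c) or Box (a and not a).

Yes, valid

Tableau for the negation not ((Box not Dia c implies not Dia c) or Box (a and not a)):
1. not ((Box not Dia c implies not Dia c) or Box (a and not a)), w0
2. not (Box not Dia c implies not Dia c), w0   [neg-or-rule on 1]
3. not Box (a and not a), w0   [neg-or-rule on 1]
4. Box not Dia c, w0   [neg-implies-rule on 2]
5. Dia c, w0   [neg-implies-rule on 2]
6. not Dia c, w0   [Box-rule on 4 via w0Rw0]
7. not c, w0   [neg-Dia-rule on 6 via w0Rw0]
8. not (a and not a), w1   [neg-Box-rule on 3: fresh world w1, w0Rw1]
9. not Dia c, w1   [Box-rule on 4 via w0Rw1]
10. not c, w1   [neg-Dia-rule on 6 via w0Rw1]
11. a, w1   [neg-and-rule on 8 (branches; this branch)]
12. c, w2   [Dia-rule on 5: fresh world w2, w0Rw2]
13. not Dia c, w2   [Box-rule on 4 via w0Rw2]
14. not c, w2   [neg-Dia-rule on 6 via w0Rw2]
Accessibility: w0Rw0, w0Rw1, w0Rw2, w1Rw1, w2Rw2
Branch closes: c and not c both at w2.
Every branch of the negation's tableau closes; the branch above is one of them.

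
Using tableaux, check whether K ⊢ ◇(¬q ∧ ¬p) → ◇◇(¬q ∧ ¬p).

Tableau for the negation ¬(◇(¬q ∧ ¬p) → ◇◇(¬q ∧ ¬p)):
1. ¬(◇(¬q ∧ ¬p) → ◇◇(¬q ∧ ¬p)), 0
2. ◇(¬q ∧ ¬p), 0
3. ¬◇◇(¬q ∧ ¬p), 0
4. ¬q ∧ ¬p, 1
5. ¬q, 1
6. ¬p, 1
7. ¬◇(¬q ∧ ¬p), 1
Accessibility: 0R1
The negation has an open branch (countermodel exists).

Not valid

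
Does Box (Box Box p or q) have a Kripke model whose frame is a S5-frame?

Yes, satisfiable

1. Box (Box Box p or q), 0
2. Box Box p or q, 0   [Box-rule on 1 via 0R0]
3. q, 0   [or-rule on 2 (branches; this branch)]
Accessibility: 0R0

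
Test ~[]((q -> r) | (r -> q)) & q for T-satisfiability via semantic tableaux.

Unsatisfiable (every branch closes)

1. ~[]((q -> r) | (r -> q)) & q, u
2. ~[]((q -> r) | (r -> q)), u   [&-rule on 1]
3. q, u   [&-rule on 1]
4. ~((q -> r) | (r -> q)), v   [~[]-rule on 2: fresh world v, uRv]
5. ~(q -> r), v   [~|-rule on 4]
6. ~(r -> q), v   [~|-rule on 4]
7. q, v   [~->-rule on 5]
8. ~r, v   [~->-rule on 5]
9. r, v   [~->-rule on 6]
10. ~q, v   [~->-rule on 6]
Accessibility: uRu, uRv, vRv
Branch closes: r and ~r both at v.
(One branch shown.) All branches close.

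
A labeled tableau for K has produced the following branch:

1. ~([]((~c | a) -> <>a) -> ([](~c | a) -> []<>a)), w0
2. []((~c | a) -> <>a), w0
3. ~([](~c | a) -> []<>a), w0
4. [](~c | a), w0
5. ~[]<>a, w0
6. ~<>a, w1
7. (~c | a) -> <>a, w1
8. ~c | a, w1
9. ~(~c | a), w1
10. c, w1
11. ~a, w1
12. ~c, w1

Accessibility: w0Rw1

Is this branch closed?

Both c and ~c appear at w1.

Closed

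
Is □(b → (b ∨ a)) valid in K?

Valid

Tableau for the negation ¬□(b → (b ∨ a)):
1. ¬□(b → (b ∨ a)), w0
2. ¬(b → (b ∨ a)), w1
3. b, w1
4. ¬(b ∨ a), w1
5. ¬b, w1
6. ¬a, w1
Accessibility: w0Rw1
Branch closes: b and ¬b both at w1.
Every branch of the negation's tableau closes; the branch above is one of them.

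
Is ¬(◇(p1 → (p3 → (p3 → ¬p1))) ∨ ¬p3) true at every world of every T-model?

Tableau for the negation ◇(p1 → (p3 → (p3 → ¬p1))) ∨ ¬p3:
1. ◇(p1 → (p3 → (p3 → ¬p1))) ∨ ¬p3, u
2. ¬p3, u   [∨-rule on 1 (branches; this branch)]
Accessibility: uRu
The negation has an open branch (countermodel exists).

Invalid (countermodel exists)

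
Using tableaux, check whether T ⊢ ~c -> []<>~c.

Not valid

Tableau for the negation ~(~c -> []<>~c):
1. ~(~c -> []<>~c), 0
2. ~c, 0   [~->-rule on 1]
3. ~[]<>~c, 0   [~->-rule on 1]
4. ~<>~c, 1   [~[]-rule on 3: fresh world 1, 0R1]
5. c, 1   [~<>-rule on 4 via 1R1]
Accessibility: 0R0, 0R1, 1R1
The negation has an open branch (countermodel exists).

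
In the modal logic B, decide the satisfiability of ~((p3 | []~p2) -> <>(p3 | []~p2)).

1. ~((p3 | []~p2) -> <>(p3 | []~p2)), u
2. p3 | []~p2, u
3. ~<>(p3 | []~p2), u
4. ~(p3 | []~p2), u
5. ~p3, u
6. ~[]~p2, u
7. []~p2, u
8. ~p2, u
9. p2, v
10. ~(p3 | []~p2), v
11. ~p3, v
12. ~[]~p2, v
13. ~p2, v
Accessibility: uRu, uRv, vRu, vRv
Branch closes: p2 and ~p2 both at v.
Every branch closes; the branch above is one of them.

No, unsatisfiable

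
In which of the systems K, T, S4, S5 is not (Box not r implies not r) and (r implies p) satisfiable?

T-tableau for the formula:
1. not (Box not r implies not r) and (r implies p), 0
2. not (Box not r implies not r), 0
3. r implies p, 0
4. Box not r, 0
5. r, 0
6. not r, 0
Accessibility: 0R0
Branch closes: r and not r both at 0.
Every branch closes (one shown): unsatisfiable in T, hence also in S4, S5 (every S4/S5-frame is a T-frame).
K-tableau for the formula:
1. not (Box not r implies not r) and (r implies p), 0
2. not (Box not r implies not r), 0
3. r implies p, 0
4. Box not r, 0
5. r, 0
6. p, 0
Complete open branch: satisfiable in K.

K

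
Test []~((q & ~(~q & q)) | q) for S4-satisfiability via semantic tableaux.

1. []~((q & ~(~q & q)) | q), u
2. ~((q & ~(~q & q)) | q), u
3. ~(q & ~(~q & q)), u
4. ~q, u
Accessibility: uRu

Satisfiable (open branch found)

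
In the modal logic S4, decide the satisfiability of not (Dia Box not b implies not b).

1. not (Dia Box not b implies not b), u
2. Dia Box not b, u
3. b, u
4. Box not b, v
5. not b, v
Accessibility: uRu, uRv, vRv

Satisfiable (open branch found)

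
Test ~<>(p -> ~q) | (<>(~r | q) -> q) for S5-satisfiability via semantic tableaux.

Yes, satisfiable

1. ~<>(p -> ~q) | (<>(~r | q) -> q), u
2. <>(~r | q) -> q, u
3. q, u
Accessibility: uRu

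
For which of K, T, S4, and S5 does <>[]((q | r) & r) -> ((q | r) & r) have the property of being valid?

S5

S5-tableau for the negation ~(<>[]((q | r) & r) -> ((q | r) & r)):
1. ~(<>[]((q | r) & r) -> ((q | r) & r)), 0
2. <>[]((q | r) & r), 0   [~->-rule on 1]
3. ~((q | r) & r), 0   [~->-rule on 1]
4. ~(q | r), 0   [~&-rule on 3 (branches; this branch)]
5. ~q, 0   [~|-rule on 4]
6. ~r, 0   [~|-rule on 4]
7. []((q | r) & r), 1   [<>-rule on 2: fresh world 1, 0R1]
8. (q | r) & r, 0   [[]-rule on 7 via 1R0]
9. q | r, 0   [&-rule on 8]
10. r, 0   [&-rule on 8]
Accessibility: 0R0, 0R1, 1R0, 1R1
Branch closes: r and ~r both at 0.
Every branch closes (one shown): valid in S5.
S4-tableau for the negation ~(<>[]((q | r) & r) -> ((q | r) & r)):
1. ~(<>[]((q | r) & r) -> ((q | r) & r)), 0
2. <>[]((q | r) & r), 0   [~->-rule on 1]
3. ~((q | r) & r), 0   [~->-rule on 1]
4. ~r, 0   [~&-rule on 3 (branches; this branch)]
5. []((q | r) & r), 1   [<>-rule on 2: fresh world 1, 0R1]
6. (q | r) & r, 1   [[]-rule on 5 via 1R1]
7. q | r, 1   [&-rule on 6]
8. r, 1   [&-rule on 6]
Accessibility: 0R0, 0R1, 1R1
Complete open branch: countermodel on an S4-frame, so not valid in S4, nor in K, T (the same frame is also a K-frame and a T-frame).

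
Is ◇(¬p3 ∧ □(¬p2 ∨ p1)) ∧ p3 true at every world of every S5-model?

No, not valid

Tableau for the negation ¬(◇(¬p3 ∧ □(¬p2 ∨ p1)) ∧ p3):
1. ¬(◇(¬p3 ∧ □(¬p2 ∨ p1)) ∧ p3), w0
2. ¬p3, w0
Accessibility: w0Rw0
The negation has an open branch (countermodel exists).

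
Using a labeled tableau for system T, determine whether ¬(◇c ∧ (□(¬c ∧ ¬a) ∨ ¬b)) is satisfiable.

Satisfiable

1. ¬(◇c ∧ (□(¬c ∧ ¬a) ∨ ¬b)), w0
2. ¬(□(¬c ∧ ¬a) ∨ ¬b), w0
3. ¬□(¬c ∧ ¬a), w0
4. b, w0
5. ¬(¬c ∧ ¬a), w1
6. a, w1
Accessibility: w0Rw0, w0Rw1, w1Rw1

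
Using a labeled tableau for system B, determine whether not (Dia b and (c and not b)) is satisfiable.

1. not (Dia b and (c and not b)), u
2. not (c and not b), u
3. b, u
Accessibility: uRu

Yes, satisfiable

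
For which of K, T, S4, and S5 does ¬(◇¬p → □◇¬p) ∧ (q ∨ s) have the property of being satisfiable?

S5-tableau for the formula:
1. ¬(◇¬p → □◇¬p) ∧ (q ∨ s), w0
2. ¬(◇¬p → □◇¬p), w0
3. q ∨ s, w0
4. ◇¬p, w0
5. ¬□◇¬p, w0
6. s, w0
7. ¬p, w1
8. ¬◇¬p, w2
9. p, w0
10. p, w1
Accessibility: w0Rw0, w0Rw1, w0Rw2, w1Rw0, w1Rw1, w1Rw2, w2Rw0, w2Rw1, w2Rw2
Branch closes: p and ¬p both at w1.
Every branch closes (one shown): unsatisfiable in S5.
S4-tableau for the formula:
1. ¬(◇¬p → □◇¬p) ∧ (q ∨ s), w0
2. ¬(◇¬p → □◇¬p), w0
3. q ∨ s, w0
4. ◇¬p, w0
5. ¬□◇¬p, w0
6. s, w0
7. ¬p, w1
8. ¬◇¬p, w2
9. p, w2
Accessibility: w0Rw0, w0Rw1, w0Rw2, w1Rw1, w2Rw2
Complete open branch: satisfiable in S4, hence also in K, T (this S4-model is also a K-model and a T-model).

K, T, S4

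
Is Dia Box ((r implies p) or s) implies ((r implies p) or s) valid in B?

Tableau for the negation not (Dia Box ((r implies p) or s) implies ((r implies p) or s)):
1. not (Dia Box ((r implies p) or s) implies ((r implies p) or s)), w0
2. Dia Box ((r implies p) or s), w0   [neg-implies-rule on 1]
3. not ((r implies p) or s), w0   [neg-implies-rule on 1]
4. not (r implies p), w0   [neg-or-rule on 3]
5. not s, w0   [neg-or-rule on 3]
6. r, w0   [neg-implies-rule on 4]
7. not p, w0   [neg-implies-rule on 4]
8. Box ((r implies p) or s), w1   [Dia-rule on 2: fresh world w1, w0Rw1]
9. (r implies p) or s, w0   [Box-rule on 8 via w1Rw0]
10. (r implies p) or s, w1   [Box-rule on 8 via w1Rw1]
11. r implies p, w0   [or-rule on 9 (branches; this branch)]
12. s, w1   [or-rule on 10 (branches; this branch)]
13. p, w0   [implies-rule on 11 (branches; this branch)]
Accessibility: w0Rw0, w0Rw1, w1Rw0, w1Rw1
Branch closes: p and not p both at w0.
All branches of the negation close; one closing branch shown above.

Yes, valid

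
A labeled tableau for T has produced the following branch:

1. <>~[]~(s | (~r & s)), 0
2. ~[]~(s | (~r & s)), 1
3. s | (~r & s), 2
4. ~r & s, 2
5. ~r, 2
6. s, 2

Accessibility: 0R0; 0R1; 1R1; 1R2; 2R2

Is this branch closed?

No, open

No world carries both an atom and its negation.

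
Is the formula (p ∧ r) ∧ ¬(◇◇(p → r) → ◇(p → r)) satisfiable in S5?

1. (p ∧ r) ∧ ¬(◇◇(p → r) → ◇(p → r)), w0
2. p ∧ r, w0
3. ¬(◇◇(p → r) → ◇(p → r)), w0
4. p, w0
5. r, w0
6. ◇◇(p → r), w0
7. ¬◇(p → r), w0
8. ¬(p → r), w0
9. ¬r, w0
Accessibility: w0Rw0
Branch closes: r and ¬r both at w0.
Every branch closes; the branch above is one of them.

No, unsatisfiable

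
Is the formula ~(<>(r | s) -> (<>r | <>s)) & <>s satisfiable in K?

1. ~(<>(r | s) -> (<>r | <>s)) & <>s, 0
2. ~(<>(r | s) -> (<>r | <>s)), 0   [&-rule on 1]
3. <>s, 0   [&-rule on 1]
4. <>(r | s), 0   [~->-rule on 2]
5. ~(<>r | <>s), 0   [~->-rule on 2]
6. ~<>r, 0   [~|-rule on 5]
7. ~<>s, 0   [~|-rule on 5]
8. s, 1   [<>-rule on 3: fresh world 1, 0R1]
9. ~r, 1   [~<>-rule on 6 via 0R1]
10. ~s, 1   [~<>-rule on 7 via 0R1]
Accessibility: 0R1
Branch closes: s and ~s both at 1.
(One branch shown.) All branches close.

No, unsatisfiable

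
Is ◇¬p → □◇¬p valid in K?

No, not valid

Tableau for the negation ¬(◇¬p → □◇¬p):
1. ¬(◇¬p → □◇¬p), 0
2. ◇¬p, 0   [¬→-rule on 1]
3. ¬□◇¬p, 0   [¬→-rule on 1]
4. ¬p, 1   [◇-rule on 2: fresh world 1, 0R1]
5. ¬◇¬p, 2   [¬□-rule on 3: fresh world 2, 0R2]
Accessibility: 0R1, 0R2
The negation has an open branch (countermodel exists).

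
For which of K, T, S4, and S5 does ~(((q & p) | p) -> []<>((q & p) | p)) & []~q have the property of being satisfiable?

K, T, S4

S4-tableau for the formula:
1. ~(((q & p) | p) -> []<>((q & p) | p)) & []~q, u
2. ~(((q & p) | p) -> []<>((q & p) | p)), u
3. []~q, u
4. (q & p) | p, u
5. ~[]<>((q & p) | p), u
6. ~q, u
7. p, u
8. ~<>((q & p) | p), v
9. ~q, v
10. ~((q & p) | p), v
11. ~(q & p), v
12. ~p, v
Accessibility: uRu, uRv, vRv
Complete open branch: satisfiable in S4, hence also in K, T (this S4-model is also a K-model and a T-model).
S5-tableau for the formula:
1. ~(((q & p) | p) -> []<>((q & p) | p)) & []~q, u
2. ~(((q & p) | p) -> []<>((q & p) | p)), u
3. []~q, u
4. (q & p) | p, u
5. ~[]<>((q & p) | p), u
6. ~q, u
7. p, u
8. ~<>((q & p) | p), v
9. ~q, v
10. ~((q & p) | p), u
11. ~(q & p), u
12. ~p, u
Accessibility: uRu, uRv, vRu, vRv
Branch closes: p and ~p both at u.
Every branch closes (one shown): unsatisfiable in S5.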